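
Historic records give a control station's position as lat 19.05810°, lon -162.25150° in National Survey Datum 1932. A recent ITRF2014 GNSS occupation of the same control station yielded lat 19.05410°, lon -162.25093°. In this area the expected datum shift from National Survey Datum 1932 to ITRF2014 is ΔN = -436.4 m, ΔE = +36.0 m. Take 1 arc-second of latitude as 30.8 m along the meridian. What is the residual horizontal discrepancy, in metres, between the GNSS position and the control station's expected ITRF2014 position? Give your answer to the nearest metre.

25 m

Observed coordinate differences: Δφ = -0.00400°, Δλ = +0.00057°.
Converting to metres (1° lat = 110880 m, cos φ = 0.945188): observed ΔN = -443.5 m, observed ΔE = 59.7 m.
Subtracting the expected shift leaves a residual of -443.5 − (-436.4) = -7.1 m north and 59.7 − (36.0) = 23.7 m east.
Residual distance = √((-7.1)² + 23.7²) = 24.8 m.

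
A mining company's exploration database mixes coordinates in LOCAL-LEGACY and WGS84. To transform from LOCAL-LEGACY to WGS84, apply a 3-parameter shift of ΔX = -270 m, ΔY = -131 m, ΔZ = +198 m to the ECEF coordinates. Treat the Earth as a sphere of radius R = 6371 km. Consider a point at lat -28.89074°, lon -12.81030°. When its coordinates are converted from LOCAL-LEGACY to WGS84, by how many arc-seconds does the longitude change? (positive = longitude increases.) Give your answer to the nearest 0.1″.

sin φ = -0.483141, cos φ = 0.875543, sin λ = -0.221724, cos λ = 0.975110.
East component: ΔE = −sin λ·ΔX + cos λ·ΔY = −(-0.221724)(-270) + (0.975110)(-131) = -187.60 m.
1° of latitude spans πR/180 = 111195 m; at latitude φ, 1° of longitude spans that × cos φ = 97355.9 m, so Δλ = -187.60 / 97355.9 × 3600 = -6.937″.

Δλ = -6.9″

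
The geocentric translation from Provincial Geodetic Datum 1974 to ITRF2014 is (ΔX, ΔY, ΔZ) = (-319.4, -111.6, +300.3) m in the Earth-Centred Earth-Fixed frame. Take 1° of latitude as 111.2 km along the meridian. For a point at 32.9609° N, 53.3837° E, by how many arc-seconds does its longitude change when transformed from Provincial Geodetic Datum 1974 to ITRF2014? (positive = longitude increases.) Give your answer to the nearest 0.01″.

Δλ = 7.32″

sin φ = 0.544067, cos φ = 0.839042, sin λ = 0.802648, cos λ = 0.596453.
East component: ΔE = −sin λ·ΔX + cos λ·ΔY = −(0.802648)(-319.4) + (0.596453)(-111.6) = 189.80 m.
1° of latitude spans 111200 m; at latitude φ, 1° of longitude spans that × cos φ = 93301.5 m, so Δλ = 189.80 / 93301.5 × 3600 = 7.323″.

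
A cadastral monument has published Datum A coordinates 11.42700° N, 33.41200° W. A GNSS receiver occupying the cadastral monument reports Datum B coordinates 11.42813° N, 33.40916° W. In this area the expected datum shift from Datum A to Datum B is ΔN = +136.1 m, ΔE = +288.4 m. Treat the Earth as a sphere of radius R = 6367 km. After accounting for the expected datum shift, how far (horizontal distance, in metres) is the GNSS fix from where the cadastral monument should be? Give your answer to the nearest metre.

23 m

Observed coordinate differences: Δφ = +0.00113°, Δλ = +0.00284°.
Converting to metres (1° lat = 111125 m, cos φ = 0.980178): observed ΔN = 125.6 m, observed ΔE = 309.3 m.
Subtracting the expected shift leaves a residual of 125.6 − (136.1) = -10.5 m north and 309.3 − (288.4) = 20.9 m east.
Residual distance = √((-10.5)² + 20.9²) = 23.4 m.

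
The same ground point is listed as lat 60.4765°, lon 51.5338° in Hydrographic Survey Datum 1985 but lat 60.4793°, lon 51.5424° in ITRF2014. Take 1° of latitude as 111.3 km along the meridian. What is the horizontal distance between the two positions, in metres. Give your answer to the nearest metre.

565 m

Δφ = 60.4793° − 60.4765° = +0.0028°; Δλ = 51.5424° − 51.5338° = +0.0086°.
ΔN = Δφ × 111300 = 311.6 m; ΔE = Δλ × 111300 × cos(60.4765°) = +0.0086 × 111300 × 0.492780 = 471.7 m.
Distance = √(ΔE² + ΔN²) = √(471.7² + 311.6²) = 565.3 m.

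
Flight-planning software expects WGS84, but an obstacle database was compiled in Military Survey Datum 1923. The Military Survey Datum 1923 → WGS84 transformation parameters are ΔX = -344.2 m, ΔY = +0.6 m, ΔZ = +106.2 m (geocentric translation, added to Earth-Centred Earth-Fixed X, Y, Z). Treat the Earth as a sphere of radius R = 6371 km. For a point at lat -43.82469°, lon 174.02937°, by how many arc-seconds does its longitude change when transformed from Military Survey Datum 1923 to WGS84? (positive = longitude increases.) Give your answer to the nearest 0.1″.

sin φ = -0.692454, cos φ = 0.721462, sin λ = 0.104019, cos λ = -0.994575.
East component: ΔE = −sin λ·ΔX + cos λ·ΔY = −(0.104019)(-344.2) + (-0.994575)(0.6) = 35.21 m.
1° of latitude spans πR/180 = 111195 m; at latitude φ, 1° of longitude spans that × cos φ = 80222.9 m, so Δλ = 35.21 / 80222.9 × 3600 = 1.580″.

Δλ = 1.6″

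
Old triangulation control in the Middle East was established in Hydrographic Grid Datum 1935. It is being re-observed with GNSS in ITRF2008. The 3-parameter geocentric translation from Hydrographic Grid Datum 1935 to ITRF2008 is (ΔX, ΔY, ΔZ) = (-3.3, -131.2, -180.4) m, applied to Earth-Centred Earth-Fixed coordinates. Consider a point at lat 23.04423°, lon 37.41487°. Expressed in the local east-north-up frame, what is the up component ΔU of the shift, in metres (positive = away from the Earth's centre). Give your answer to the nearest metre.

At φ = 23.04423°, λ = 37.41487°: sin φ = 0.391442, cos φ = 0.920203, sin λ = 0.607582, cos λ = 0.794257.
ΔU = cos φ cos λ·ΔX + cos φ sin λ·ΔY + sin φ·ΔZ = (0.920203)(0.794257)(-3.3) + (0.920203)(0.607582)(-131.2) + (0.391442)(-180.4) = -146.38 m.

ΔU = -146 m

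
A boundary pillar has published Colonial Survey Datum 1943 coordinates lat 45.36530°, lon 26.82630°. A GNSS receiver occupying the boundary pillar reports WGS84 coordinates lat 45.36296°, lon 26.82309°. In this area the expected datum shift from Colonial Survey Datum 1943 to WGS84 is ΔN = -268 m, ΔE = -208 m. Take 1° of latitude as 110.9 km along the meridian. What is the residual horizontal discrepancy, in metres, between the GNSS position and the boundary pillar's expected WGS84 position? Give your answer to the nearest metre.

Observed coordinate differences: Δφ = -0.00234°, Δλ = -0.00321°.
Converting to metres (1° lat = 110900 m, cos φ = 0.702584): observed ΔN = -259.5 m, observed ΔE = -250.1 m.
Subtracting the expected shift leaves a residual of -259.5 − (-268) = 8.5 m north and -250.1 − (-208) = -42.1 m east.
Residual distance = √(8.5² + (-42.1)²) = 43.0 m.

43 m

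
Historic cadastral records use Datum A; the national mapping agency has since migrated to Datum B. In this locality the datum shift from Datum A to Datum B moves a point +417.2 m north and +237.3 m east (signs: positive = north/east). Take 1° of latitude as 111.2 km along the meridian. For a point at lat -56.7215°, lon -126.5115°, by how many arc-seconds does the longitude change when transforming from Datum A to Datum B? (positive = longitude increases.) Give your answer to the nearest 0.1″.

Δλ = 14.0″

At latitude -56.7215°, cos φ = 0.548709.
1° of longitude at this latitude = 111.2 × cos φ = 61.02 km, so Δλ = 237.3 / 61016.5 = 0.0038891° = 14.001″.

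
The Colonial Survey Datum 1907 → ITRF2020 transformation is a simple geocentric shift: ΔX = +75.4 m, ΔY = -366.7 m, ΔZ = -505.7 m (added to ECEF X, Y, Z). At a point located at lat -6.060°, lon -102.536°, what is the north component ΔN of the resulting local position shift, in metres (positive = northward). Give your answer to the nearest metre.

ΔN = -467 m

At φ = -6.060°, λ = -102.536°: sin φ = -0.105570, cos φ = 0.994412, sin λ = -0.976160, cos λ = -0.217053.
ΔN = −sin φ cos λ·ΔX − sin φ sin λ·ΔY + cos φ·ΔZ = −(-0.105570)(-0.217053)(75.4) − (-0.105570)(-0.976160)(-366.7) + (0.994412)(-505.7) = -466.81 m.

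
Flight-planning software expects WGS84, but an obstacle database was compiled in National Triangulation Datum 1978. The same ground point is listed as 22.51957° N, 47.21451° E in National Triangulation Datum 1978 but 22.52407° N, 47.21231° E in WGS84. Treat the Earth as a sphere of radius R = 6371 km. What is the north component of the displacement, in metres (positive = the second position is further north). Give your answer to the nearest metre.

Δφ = 22.52407° − 22.51957° = +0.00450°; Δλ = 47.21231° − 47.21451° = -0.00220°.
1° along a meridian = πR/180 = 111195 m.
ΔN = Δφ × 111195 = 500.4 m; ΔE = Δλ × 111195 × cos(22.51957°) = -0.00220 × 111195 × 0.923749 = -226.0 m.

ΔN = 500 m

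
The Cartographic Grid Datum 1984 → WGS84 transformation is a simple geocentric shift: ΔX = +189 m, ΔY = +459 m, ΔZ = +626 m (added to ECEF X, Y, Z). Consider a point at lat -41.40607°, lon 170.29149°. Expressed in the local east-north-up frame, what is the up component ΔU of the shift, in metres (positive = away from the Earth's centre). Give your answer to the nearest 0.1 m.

The local up (radial) axis is (cos φ cos λ, cos φ sin λ, sin φ), giving ΔU = -139.728 + 58.056 − 414.031 = -495.70 m.

ΔU = -495.7 m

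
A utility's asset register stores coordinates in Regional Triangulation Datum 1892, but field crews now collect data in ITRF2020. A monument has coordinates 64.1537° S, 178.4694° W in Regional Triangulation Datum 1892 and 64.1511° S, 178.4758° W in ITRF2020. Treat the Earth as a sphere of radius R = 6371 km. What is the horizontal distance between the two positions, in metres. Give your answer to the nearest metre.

424 m

Δφ = -64.1511° − -64.1537° = +0.0026°; Δλ = -178.4758° − -178.4694° = -0.0064°.
1° along a meridian = πR/180 = 111195 m.
ΔN = Δφ × 111195 = 289.1 m; ΔE = Δλ × 111195 × cos(-64.1537°) = -0.0064 × 111195 × 0.435958 = -310.2 m.
Distance = √(ΔE² + ΔN²) = √((-310.2)² + 289.1²) = 424.1 m.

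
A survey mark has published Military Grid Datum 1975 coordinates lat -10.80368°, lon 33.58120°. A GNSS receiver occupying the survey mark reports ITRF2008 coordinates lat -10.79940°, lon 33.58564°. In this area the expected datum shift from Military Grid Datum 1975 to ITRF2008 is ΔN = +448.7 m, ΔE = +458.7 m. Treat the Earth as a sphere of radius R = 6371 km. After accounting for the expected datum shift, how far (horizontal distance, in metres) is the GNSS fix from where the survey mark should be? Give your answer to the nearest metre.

Observed coordinate differences: Δφ = +0.00428°, Δλ = +0.00444°.
Converting to metres (1° lat = 111195 m, cos φ = 0.982275): observed ΔN = 475.9 m, observed ΔE = 485.0 m.
Subtracting the expected shift leaves a residual of 475.9 − (448.7) = 27.2 m north and 485.0 − (458.7) = 26.3 m east.
Residual distance = √(27.2² + 26.3²) = 37.8 m.

38 m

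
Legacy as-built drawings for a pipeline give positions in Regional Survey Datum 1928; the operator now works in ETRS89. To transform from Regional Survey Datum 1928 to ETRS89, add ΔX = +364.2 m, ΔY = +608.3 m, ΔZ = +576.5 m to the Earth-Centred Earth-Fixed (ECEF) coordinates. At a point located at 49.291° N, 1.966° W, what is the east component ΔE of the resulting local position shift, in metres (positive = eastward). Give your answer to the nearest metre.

At φ = 49.291°, λ = -1.966°: sin φ = 0.758032, cos φ = 0.652217, sin λ = -0.034306, cos λ = 0.999411.
ΔE = −sin λ·ΔX + cos λ·ΔY = −(-0.034306)·(364.2) + (0.999411)·(608.3) = 620.44 m.

ΔE = 620 m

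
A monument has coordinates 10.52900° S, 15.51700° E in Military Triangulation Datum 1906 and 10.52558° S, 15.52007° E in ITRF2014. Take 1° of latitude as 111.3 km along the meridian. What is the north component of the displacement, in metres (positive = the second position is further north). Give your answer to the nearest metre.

ΔN = 381 m

Δφ = -10.52558° − -10.52900° = +0.00342°; Δλ = 15.52007° − 15.51700° = +0.00307°.
ΔN = Δφ × 111300 = 380.6 m; ΔE = Δλ × 111300 × cos(-10.52900°) = +0.00307 × 111300 × 0.983163 = 335.9 m.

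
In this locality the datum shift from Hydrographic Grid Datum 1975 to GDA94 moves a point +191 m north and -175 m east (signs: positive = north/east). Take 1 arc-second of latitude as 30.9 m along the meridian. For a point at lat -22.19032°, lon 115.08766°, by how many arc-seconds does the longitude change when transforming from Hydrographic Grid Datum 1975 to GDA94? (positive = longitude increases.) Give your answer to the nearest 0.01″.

Δλ = -6.12″

At latitude -22.19032°, cos φ = 0.925934.
1″ of longitude at this latitude = 30.90 × cos φ = 28.6114 m, so Δλ = -175.0 / 28.6114 = -6.116″.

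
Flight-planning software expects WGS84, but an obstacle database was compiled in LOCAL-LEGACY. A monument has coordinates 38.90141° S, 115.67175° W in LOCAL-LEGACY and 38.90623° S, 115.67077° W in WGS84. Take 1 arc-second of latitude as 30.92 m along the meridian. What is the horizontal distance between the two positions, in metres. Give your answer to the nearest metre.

Δφ = -38.90623° − -38.90141° = -0.00482°; Δλ = -115.67077° − -115.67175° = +0.00098°.
1° of latitude = 3600 × 30.92 = 111312 m.
ΔN = Δφ × 111312 = -536.5 m; ΔE = Δλ × 111312 × cos(-38.90141°) = +0.00098 × 111312 × 0.778228 = 84.9 m.
Distance = √(ΔE² + ΔN²) = √(84.9² + (-536.5)²) = 543.2 m.

543 m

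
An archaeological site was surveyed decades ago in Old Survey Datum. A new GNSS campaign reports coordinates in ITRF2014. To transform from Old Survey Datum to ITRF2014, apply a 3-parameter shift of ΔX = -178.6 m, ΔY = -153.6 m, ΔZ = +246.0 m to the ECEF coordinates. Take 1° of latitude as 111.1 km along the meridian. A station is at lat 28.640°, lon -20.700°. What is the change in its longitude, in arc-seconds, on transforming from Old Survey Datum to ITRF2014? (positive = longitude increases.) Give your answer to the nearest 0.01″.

Δλ = -7.64″

sin φ = 0.479305, cos φ = 0.877649, sin λ = -0.353475, cos λ = 0.935444.
East component: ΔE = −sin λ·ΔX + cos λ·ΔY = −(-0.353475)(-178.6) + (0.935444)(-153.6) = -206.81 m.
1° of latitude spans 111100 m; at latitude φ, 1° of longitude spans that × cos φ = 97506.8 m, so Δλ = -206.81 / 97506.8 × 3600 = -7.636″.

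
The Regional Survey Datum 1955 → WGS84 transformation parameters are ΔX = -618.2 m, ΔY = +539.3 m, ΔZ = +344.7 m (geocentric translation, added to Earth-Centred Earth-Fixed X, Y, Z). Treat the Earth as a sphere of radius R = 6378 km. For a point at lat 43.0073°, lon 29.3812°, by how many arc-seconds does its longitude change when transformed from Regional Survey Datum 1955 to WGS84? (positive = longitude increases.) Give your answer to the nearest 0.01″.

Δλ = 34.20″

sin φ = 0.682092, cos φ = 0.731267, sin λ = 0.490618, cos λ = 0.871375.
East component: ΔE = −sin λ·ΔX + cos λ·ΔY = −(0.490618)(-618.2) + (0.871375)(539.3) = 773.23 m.
1° of latitude spans πR/180 = 111317 m; at latitude φ, 1° of longitude spans that × cos φ = 81402.5 m, so Δλ = 773.23 / 81402.5 × 3600 = 34.196″.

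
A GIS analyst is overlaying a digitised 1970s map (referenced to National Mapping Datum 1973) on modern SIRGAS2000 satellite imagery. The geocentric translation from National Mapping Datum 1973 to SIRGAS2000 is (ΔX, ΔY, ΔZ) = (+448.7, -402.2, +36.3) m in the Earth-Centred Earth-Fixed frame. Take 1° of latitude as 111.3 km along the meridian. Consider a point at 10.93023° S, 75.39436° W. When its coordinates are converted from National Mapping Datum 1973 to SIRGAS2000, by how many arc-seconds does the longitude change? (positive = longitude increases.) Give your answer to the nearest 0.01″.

sin φ = -0.189614, cos φ = 0.981859, sin λ = -0.967684, cos λ = 0.252165.
East component: ΔE = −sin λ·ΔX + cos λ·ΔY = −(-0.967684)(448.7) + (0.252165)(-402.2) = 332.78 m.
1° of latitude spans 111300 m; at latitude φ, 1° of longitude spans that × cos φ = 109280.9 m, so Δλ = 332.78 / 109280.9 × 3600 = 10.963″.

Δλ = 10.96″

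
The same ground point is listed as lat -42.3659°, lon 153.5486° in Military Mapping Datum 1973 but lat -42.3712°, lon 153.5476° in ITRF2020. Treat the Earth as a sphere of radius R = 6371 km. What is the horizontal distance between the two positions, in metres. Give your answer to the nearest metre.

Δφ = -42.3712° − -42.3659° = -0.0053°; Δλ = 153.5476° − 153.5486° = -0.0010°.
1° along a meridian = πR/180 = 111195 m.
ΔN = Δφ × 111195 = -589.3 m; ΔE = Δλ × 111195 × cos(-42.3659°) = -0.0010 × 111195 × 0.738857 = -82.2 m.
Distance = √(ΔE² + ΔN²) = √((-82.2)² + (-589.3)²) = 595.0 m.

595 m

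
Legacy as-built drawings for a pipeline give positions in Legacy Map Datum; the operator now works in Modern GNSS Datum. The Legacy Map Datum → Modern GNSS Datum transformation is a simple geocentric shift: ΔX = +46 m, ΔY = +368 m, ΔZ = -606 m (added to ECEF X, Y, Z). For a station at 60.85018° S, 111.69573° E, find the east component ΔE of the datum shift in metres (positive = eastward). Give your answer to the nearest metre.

ΔE = -179 m

At φ = -60.85018°, λ = 111.69573°: sin φ = -0.873349, cos φ = 0.487095, sin λ = 0.929160, cos λ = -0.369678.
ΔE = −sin λ·ΔX + cos λ·ΔY = −(0.929160)·(46) + (-0.369678)·(368) = -178.78 m.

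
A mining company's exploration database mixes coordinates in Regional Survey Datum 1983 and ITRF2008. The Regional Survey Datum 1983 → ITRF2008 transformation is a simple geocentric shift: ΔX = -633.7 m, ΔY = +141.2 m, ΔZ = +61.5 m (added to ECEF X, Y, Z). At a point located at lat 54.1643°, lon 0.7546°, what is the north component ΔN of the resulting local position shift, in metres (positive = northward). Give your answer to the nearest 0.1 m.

ΔN = 548.2 m

The local north axis is (−sin φ cos λ, −sin φ sin λ, cos φ), giving ΔN = 513.696 − 1.508 + 36.006 = 548.19 m.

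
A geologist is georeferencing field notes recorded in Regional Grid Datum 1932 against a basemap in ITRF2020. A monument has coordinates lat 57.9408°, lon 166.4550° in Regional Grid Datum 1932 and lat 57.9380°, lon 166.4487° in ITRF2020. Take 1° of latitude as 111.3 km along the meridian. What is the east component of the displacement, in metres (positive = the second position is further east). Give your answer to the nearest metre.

Δφ = 57.9380° − 57.9408° = -0.0028°; Δλ = 166.4487° − 166.4550° = -0.0063°.
ΔN = Δφ × 111300 = -311.6 m; ΔE = Δλ × 111300 × cos(57.9408°) = -0.0063 × 111300 × 0.530795 = -372.2 m.

ΔE = -372 m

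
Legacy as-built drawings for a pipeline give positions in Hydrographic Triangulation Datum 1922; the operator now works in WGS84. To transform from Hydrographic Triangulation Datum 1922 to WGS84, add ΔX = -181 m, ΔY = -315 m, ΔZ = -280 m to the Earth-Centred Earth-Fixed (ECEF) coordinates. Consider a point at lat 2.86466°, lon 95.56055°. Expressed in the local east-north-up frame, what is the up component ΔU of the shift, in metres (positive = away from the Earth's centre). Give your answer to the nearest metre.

ΔU = -310 m

At φ = 2.86466°, λ = 95.56055°: sin φ = 0.049977, cos φ = 0.998750, sin λ = 0.995294, cos λ = -0.096898.
ΔU = cos φ cos λ·ΔX + cos φ sin λ·ΔY + sin φ·ΔZ = (0.998750)(-0.096898)(-181) + (0.998750)(0.995294)(-315) + (0.049977)(-280) = -309.60 m.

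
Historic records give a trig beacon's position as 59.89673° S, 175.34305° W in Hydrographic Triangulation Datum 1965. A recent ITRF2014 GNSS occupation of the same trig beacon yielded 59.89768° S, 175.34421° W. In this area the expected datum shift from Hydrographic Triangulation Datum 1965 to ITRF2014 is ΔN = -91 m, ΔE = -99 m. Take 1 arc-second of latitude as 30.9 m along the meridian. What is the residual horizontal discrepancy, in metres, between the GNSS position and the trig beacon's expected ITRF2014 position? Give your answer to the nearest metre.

37 m

Observed coordinate differences: Δφ = -0.00095°, Δλ = -0.00116°.
Converting to metres (1° lat = 111240 m, cos φ = 0.501560): observed ΔN = -105.7 m, observed ΔE = -64.7 m.
Subtracting the expected shift leaves a residual of -105.7 − (-91) = -14.7 m north and -64.7 − (-99) = 34.3 m east.
Residual distance = √((-14.7)² + 34.3²) = 37.3 m.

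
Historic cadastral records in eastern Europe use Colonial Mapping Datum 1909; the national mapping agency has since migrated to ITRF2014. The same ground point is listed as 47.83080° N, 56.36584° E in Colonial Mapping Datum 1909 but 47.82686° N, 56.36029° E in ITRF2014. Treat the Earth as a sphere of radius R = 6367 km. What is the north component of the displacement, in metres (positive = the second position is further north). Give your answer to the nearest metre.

Δφ = 47.82686° − 47.83080° = -0.00394°; Δλ = 56.36029° − 56.36584° = -0.00555°.
1° along a meridian = πR/180 = 111125 m.
ΔN = Δφ × 111125 = -437.8 m; ΔE = Δλ × 111125 × cos(47.83080°) = -0.00555 × 111125 × 0.671322 = -414.0 m.

ΔN = -438 m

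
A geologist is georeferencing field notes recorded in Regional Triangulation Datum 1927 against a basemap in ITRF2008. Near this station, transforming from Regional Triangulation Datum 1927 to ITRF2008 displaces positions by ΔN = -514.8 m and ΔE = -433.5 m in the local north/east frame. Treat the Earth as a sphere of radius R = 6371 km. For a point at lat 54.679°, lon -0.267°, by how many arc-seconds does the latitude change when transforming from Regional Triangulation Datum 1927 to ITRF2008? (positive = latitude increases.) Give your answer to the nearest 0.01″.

On a sphere of radius R, 1 rad of latitude = R, so Δφ = ΔN / R = -514.8 / 6371000 = -8.0804e-05 rad = -16.667″.

Δφ = -16.67″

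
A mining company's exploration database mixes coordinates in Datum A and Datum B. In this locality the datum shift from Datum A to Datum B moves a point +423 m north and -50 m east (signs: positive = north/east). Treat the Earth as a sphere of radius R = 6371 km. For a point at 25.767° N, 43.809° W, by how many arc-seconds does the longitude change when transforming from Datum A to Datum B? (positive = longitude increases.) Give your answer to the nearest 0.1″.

Δλ = -1.8″

At latitude 25.767°, cos φ = 0.900569.
One radian of longitude at latitude φ spans R cos φ, so Δλ = ΔE / (R cos φ) = -50.0 / (6371000 × 0.900569) = -8.7146e-06 rad = -1.798″.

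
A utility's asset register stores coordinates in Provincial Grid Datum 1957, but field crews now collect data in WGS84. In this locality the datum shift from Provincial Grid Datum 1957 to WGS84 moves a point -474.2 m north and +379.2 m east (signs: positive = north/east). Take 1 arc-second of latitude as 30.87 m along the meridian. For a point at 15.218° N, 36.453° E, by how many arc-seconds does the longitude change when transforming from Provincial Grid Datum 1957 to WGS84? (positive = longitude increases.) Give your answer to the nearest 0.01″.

Δλ = 12.73″

At latitude 15.218°, cos φ = 0.964934.
1″ of longitude at this latitude = 30.87 × cos φ = 29.7875 m, so Δλ = 379.2 / 29.7875 = 12.730″.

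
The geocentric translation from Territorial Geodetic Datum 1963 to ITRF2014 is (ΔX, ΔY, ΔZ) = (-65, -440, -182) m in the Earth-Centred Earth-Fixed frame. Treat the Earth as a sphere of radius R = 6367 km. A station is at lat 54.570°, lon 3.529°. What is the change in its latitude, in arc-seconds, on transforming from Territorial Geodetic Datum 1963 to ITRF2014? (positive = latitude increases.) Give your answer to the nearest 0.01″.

Δφ = -0.99″

sin φ = 0.814824, cos φ = 0.579708, sin λ = 0.061554, cos λ = 0.998104.
North component: ΔN = −sin φ cos λ·ΔX − sin φ sin λ·ΔY + cos φ·ΔZ = −(0.814824)(0.998104)(-65) − (0.814824)(0.061554)(-440) + (0.579708)(-182) = -30.58 m.
1° of latitude spans πR/180 = 111125 m, so Δφ = -30.58 / 111125 × 3600 = -0.991″.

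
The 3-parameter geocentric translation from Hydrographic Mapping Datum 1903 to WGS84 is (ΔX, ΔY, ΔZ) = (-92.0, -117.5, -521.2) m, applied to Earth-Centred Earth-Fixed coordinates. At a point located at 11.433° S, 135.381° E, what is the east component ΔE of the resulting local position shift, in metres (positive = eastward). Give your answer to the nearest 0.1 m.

At φ = -11.433°, λ = 135.381°: sin φ = -0.198222, cos φ = 0.980157, sin λ = 0.702389, cos λ = -0.711793.
ΔE = −sin λ·ΔX + cos λ·ΔY = −(0.702389)·(-92.0) + (-0.711793)·(-117.5) = 148.26 m.

ΔE = 148.3 m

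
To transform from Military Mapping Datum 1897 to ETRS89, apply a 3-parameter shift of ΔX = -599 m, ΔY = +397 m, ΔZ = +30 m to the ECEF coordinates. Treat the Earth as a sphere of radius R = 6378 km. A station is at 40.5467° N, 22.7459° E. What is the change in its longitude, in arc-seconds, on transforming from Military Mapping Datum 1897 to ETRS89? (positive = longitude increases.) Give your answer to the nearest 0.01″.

Δλ = 25.44″

sin φ = 0.650068, cos φ = 0.759876, sin λ = 0.386645, cos λ = 0.922229.
East component: ΔE = −sin λ·ΔX + cos λ·ΔY = −(0.386645)(-599) + (0.922229)(397) = 597.73 m.
1° of latitude spans πR/180 = 111317 m; at latitude φ, 1° of longitude spans that × cos φ = 84587.2 m, so Δλ = 597.73 / 84587.2 × 3600 = 25.439″.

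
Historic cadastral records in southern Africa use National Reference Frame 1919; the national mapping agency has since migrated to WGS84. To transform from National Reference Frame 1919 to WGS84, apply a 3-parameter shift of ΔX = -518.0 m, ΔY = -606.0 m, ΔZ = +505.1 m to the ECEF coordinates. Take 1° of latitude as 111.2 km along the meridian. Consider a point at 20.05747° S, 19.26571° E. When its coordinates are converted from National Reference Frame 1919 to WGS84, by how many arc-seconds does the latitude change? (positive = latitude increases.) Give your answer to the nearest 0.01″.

Δφ = 7.71″

sin φ = -0.342963, cos φ = 0.939349, sin λ = 0.329949, cos λ = 0.943999.
North component: ΔN = −sin φ cos λ·ΔX − sin φ sin λ·ΔY + cos φ·ΔZ = −(-0.342963)(0.943999)(-518.0) − (-0.342963)(0.329949)(-606.0) + (0.939349)(505.1) = 238.18 m.
1° of latitude spans 111200 m, so Δφ = 238.18 / 111200 × 3600 = 7.711″.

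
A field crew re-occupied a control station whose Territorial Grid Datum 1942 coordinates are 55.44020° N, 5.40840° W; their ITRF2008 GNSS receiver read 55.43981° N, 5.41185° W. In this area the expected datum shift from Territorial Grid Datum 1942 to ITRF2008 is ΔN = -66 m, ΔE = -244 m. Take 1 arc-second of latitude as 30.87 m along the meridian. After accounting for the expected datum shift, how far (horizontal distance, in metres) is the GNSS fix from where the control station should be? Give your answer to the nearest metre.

35 m

Observed coordinate differences: Δφ = -0.00039°, Δλ = -0.00345°.
Converting to metres (1° lat = 111132 m, cos φ = 0.567266): observed ΔN = -43.3 m, observed ΔE = -217.5 m.
Subtracting the expected shift leaves a residual of -43.3 − (-66) = 22.7 m north and -217.5 − (-244) = 26.5 m east.
Residual distance = √(22.7² + 26.5²) = 34.9 m.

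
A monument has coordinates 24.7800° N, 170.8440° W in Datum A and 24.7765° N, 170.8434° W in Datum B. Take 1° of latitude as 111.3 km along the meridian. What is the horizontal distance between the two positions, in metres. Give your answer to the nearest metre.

Δφ = 24.7765° − 24.7800° = -0.0035°; Δλ = -170.8434° − -170.8440° = +0.0006°.
ΔN = Δφ × 111300 = -389.6 m; ΔE = Δλ × 111300 × cos(24.7800°) = +0.0006 × 111300 × 0.907924 = 60.6 m.
Distance = √(ΔE² + ΔN²) = √(60.6² + (-389.6)²) = 394.2 m.

394 m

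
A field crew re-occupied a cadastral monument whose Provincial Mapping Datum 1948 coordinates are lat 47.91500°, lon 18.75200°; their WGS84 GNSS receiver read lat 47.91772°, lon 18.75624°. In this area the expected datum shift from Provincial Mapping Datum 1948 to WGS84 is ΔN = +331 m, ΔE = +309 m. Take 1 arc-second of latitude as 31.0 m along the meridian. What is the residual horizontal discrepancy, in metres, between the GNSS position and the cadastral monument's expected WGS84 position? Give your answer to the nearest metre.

Observed coordinate differences: Δφ = +0.00272°, Δλ = +0.00424°.
Converting to metres (1° lat = 111600 m, cos φ = 0.670232): observed ΔN = 303.6 m, observed ΔE = 317.1 m.
Subtracting the expected shift leaves a residual of 303.6 − (331) = -27.4 m north and 317.1 − (309) = 8.1 m east.
Residual distance = √((-27.4)² + 8.1²) = 28.6 m.

29 m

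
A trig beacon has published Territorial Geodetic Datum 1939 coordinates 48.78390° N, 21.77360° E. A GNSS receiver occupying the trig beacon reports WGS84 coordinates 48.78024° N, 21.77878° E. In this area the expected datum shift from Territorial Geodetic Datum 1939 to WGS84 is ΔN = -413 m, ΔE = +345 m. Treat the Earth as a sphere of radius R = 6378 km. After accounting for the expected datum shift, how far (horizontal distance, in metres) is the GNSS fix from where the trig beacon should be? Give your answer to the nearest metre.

Observed coordinate differences: Δφ = -0.00366°, Δλ = +0.00518°.
Converting to metres (1° lat = 111317 m, cos φ = 0.658901): observed ΔN = -407.4 m, observed ΔE = 379.9 m.
Subtracting the expected shift leaves a residual of -407.4 − (-413) = 5.6 m north and 379.9 − (345) = 34.9 m east.
Residual distance = √(5.6² + 34.9²) = 35.4 m.

35 m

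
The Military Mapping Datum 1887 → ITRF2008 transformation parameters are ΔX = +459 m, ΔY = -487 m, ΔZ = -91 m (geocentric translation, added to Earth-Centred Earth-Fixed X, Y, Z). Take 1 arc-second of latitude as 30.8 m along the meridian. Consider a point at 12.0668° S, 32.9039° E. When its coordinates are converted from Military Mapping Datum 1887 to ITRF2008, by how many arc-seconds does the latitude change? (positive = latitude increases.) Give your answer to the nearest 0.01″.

sin φ = -0.209052, cos φ = 0.977905, sin λ = 0.543232, cos λ = 0.839583.
North component: ΔN = −sin φ cos λ·ΔX − sin φ sin λ·ΔY + cos φ·ΔZ = −(-0.209052)(0.839583)(459) − (-0.209052)(0.543232)(-487) + (0.977905)(-91) = -63.73 m.
1° of latitude spans 3600 × 30.80 = 110880 m, so Δφ = -63.73 / 110880 × 3600 = -2.069″.

Δφ = -2.07″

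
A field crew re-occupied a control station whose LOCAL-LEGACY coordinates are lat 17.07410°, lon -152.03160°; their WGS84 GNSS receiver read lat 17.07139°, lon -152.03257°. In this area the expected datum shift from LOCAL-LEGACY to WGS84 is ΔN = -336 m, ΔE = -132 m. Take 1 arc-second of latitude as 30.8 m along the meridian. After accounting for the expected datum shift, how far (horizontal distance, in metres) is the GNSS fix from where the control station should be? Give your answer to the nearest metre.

46 m

Observed coordinate differences: Δφ = -0.00271°, Δλ = -0.00097°.
Converting to metres (1° lat = 110880 m, cos φ = 0.955926): observed ΔN = -300.5 m, observed ΔE = -102.8 m.
Subtracting the expected shift leaves a residual of -300.5 − (-336) = 35.5 m north and -102.8 − (-132) = 29.2 m east.
Residual distance = √(35.5² + 29.2²) = 46.0 m.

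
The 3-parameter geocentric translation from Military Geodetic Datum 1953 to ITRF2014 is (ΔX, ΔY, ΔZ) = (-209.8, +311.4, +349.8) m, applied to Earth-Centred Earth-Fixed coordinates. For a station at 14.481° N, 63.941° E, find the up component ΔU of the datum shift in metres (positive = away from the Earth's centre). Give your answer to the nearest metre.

At φ = 14.481°, λ = 63.941°: sin φ = 0.250059, cos φ = 0.968231, sin λ = 0.898342, cos λ = 0.439296.
ΔU = cos φ cos λ·ΔX + cos φ sin λ·ΔY + sin φ·ΔZ = (0.968231)(0.439296)(-209.8) + (0.968231)(0.898342)(311.4) + (0.250059)(349.8) = 269.09 m.

ΔU = 269 m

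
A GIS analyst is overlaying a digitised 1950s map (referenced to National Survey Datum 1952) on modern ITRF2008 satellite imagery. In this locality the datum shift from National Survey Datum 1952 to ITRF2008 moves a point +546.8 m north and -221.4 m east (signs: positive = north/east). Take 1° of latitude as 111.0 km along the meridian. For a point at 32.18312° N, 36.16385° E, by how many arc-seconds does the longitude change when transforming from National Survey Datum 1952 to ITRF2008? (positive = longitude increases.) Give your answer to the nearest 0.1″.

At latitude 32.18312°, cos φ = 0.846350.
1° of longitude at this latitude = 111.0 × cos φ = 93.94 km, so Δλ = -221.4 / 93944.9 = -0.0023567° = -8.484″.

Δλ = -8.5″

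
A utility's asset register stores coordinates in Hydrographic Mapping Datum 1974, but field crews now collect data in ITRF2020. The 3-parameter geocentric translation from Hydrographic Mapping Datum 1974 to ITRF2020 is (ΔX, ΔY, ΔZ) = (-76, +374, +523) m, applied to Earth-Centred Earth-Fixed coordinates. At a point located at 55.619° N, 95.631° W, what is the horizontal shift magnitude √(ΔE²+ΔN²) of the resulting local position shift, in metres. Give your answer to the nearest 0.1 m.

606.8 m

The local east axis at (φ, λ) is (−sin λ, cos λ, 0), so ΔE = −sin(-95.631°)·(-76) + cos(-95.631°)·374 = -112.33 m.
The local north axis is (−sin φ cos λ, −sin φ sin λ, cos φ), giving ΔN = -6.154 + 307.173 + 295.335 = 596.35 m.
Horizontal magnitude = √(ΔE² + ΔN²) = √((-112.33)² + 596.35²) = 606.84 m.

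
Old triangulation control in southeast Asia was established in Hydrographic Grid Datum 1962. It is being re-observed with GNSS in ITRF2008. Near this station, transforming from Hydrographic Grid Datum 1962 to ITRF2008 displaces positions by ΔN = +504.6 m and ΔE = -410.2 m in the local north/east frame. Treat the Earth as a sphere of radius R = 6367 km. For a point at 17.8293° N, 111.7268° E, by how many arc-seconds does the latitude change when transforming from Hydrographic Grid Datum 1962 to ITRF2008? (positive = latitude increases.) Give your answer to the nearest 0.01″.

Δφ = 16.35″

On a sphere of radius R, 1 rad of latitude = R, so Δφ = ΔN / R = 504.6 / 6367000 = 7.9252e-05 rad = 16.347″.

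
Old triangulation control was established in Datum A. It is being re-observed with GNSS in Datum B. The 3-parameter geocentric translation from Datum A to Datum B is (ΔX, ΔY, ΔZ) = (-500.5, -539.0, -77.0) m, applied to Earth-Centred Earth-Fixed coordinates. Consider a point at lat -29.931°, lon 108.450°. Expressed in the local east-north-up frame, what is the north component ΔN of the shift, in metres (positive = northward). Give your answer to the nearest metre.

ΔN = -243 m

At φ = -29.931°, λ = 108.450°: sin φ = -0.498957, cos φ = 0.866627, sin λ = 0.948600, cos λ = -0.316477.
ΔN = −sin φ cos λ·ΔX − sin φ sin λ·ΔY + cos φ·ΔZ = −(-0.498957)(-0.316477)(-500.5) − (-0.498957)(0.948600)(-539.0) + (0.866627)(-77.0) = -242.81 m.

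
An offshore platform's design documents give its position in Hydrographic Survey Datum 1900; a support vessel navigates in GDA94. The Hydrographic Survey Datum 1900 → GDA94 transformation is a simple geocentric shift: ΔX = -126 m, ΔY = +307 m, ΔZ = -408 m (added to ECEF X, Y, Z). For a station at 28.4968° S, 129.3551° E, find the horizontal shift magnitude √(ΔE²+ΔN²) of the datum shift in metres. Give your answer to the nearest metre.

229 m

The local east axis at (φ, λ) is (−sin λ, cos λ, 0), so ΔE = −sin(129.3551°)·(-126) + cos(129.3551°)·307 = -97.25 m.
The local north axis is (−sin φ cos λ, −sin φ sin λ, cos φ), giving ΔN = 38.121 + 113.257 − 358.568 = -207.19 m.
Horizontal magnitude = √(ΔE² + ΔN²) = √((-97.25)² + (-207.19)²) = 228.88 m.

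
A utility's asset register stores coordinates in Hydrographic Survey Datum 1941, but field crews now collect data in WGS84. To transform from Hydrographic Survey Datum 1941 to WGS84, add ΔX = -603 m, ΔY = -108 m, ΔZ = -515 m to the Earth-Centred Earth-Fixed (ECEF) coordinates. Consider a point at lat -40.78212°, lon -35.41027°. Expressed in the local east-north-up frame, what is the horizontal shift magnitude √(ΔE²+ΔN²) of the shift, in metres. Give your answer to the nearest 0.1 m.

800.2 m

At φ = -40.78212°, λ = -35.41027°: sin φ = -0.653184, cos φ = 0.757199, sin λ = -0.579427, cos λ = 0.815024.
ΔE = −sin λ·ΔX + cos λ·ΔY = −(-0.579427)·(-603) + (0.815024)·(-108) = -437.42 m.
ΔN = −sin φ cos λ·ΔX − sin φ sin λ·ΔY + cos φ·ΔZ = −(-0.653184)(0.815024)(-603) − (-0.653184)(-0.579427)(-108) + (0.757199)(-515) = -670.10 m.
Horizontal magnitude = √(ΔE² + ΔN²) = √((-437.42)² + (-670.10)²) = 800.23 m.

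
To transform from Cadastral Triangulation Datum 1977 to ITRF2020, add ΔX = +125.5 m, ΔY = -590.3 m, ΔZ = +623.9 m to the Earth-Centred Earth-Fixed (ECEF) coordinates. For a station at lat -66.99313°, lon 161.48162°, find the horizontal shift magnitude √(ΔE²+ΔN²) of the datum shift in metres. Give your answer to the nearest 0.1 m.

521.3 m

At φ = -66.99313°, λ = 161.48162°: sin φ = -0.920458, cos φ = 0.390841, sin λ = 0.317609, cos λ = -0.948222.
ΔE = −sin λ·ΔX + cos λ·ΔY = −(0.317609)·(125.5) + (-0.948222)·(-590.3) = 519.88 m.
ΔN = −sin φ cos λ·ΔX − sin φ sin λ·ΔY + cos φ·ΔZ = −(-0.920458)(-0.948222)(125.5) − (-0.920458)(0.317609)(-590.3) + (0.390841)(623.9) = -38.26 m.
Horizontal magnitude = √(ΔE² + ΔN²) = √(519.88² + (-38.26)²) = 521.28 m.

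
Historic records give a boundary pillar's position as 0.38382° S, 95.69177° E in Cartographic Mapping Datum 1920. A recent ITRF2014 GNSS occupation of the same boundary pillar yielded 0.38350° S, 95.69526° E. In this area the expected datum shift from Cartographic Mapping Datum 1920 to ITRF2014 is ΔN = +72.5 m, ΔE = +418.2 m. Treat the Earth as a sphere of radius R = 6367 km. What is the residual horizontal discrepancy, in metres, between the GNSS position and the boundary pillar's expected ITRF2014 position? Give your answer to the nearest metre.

Observed coordinate differences: Δφ = +0.00032°, Δλ = +0.00349°.
Converting to metres (1° lat = 111125 m, cos φ = 0.999978): observed ΔN = 35.6 m, observed ΔE = 387.8 m.
Subtracting the expected shift leaves a residual of 35.6 − (72.5) = -36.9 m north and 387.8 − (418.2) = -30.4 m east.
Residual distance = √((-36.9)² + (-30.4)²) = 47.8 m.

48 m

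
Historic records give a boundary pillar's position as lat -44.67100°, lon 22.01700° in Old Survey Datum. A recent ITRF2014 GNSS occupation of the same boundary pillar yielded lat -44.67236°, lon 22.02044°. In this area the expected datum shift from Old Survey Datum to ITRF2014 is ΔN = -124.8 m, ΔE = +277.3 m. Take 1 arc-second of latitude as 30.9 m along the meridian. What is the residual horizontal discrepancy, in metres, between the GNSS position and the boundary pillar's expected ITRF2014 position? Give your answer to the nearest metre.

Observed coordinate differences: Δφ = -0.00136°, Δλ = +0.00344°.
Converting to metres (1° lat = 111240 m, cos φ = 0.711155): observed ΔN = -151.3 m, observed ΔE = 272.1 m.
Subtracting the expected shift leaves a residual of -151.3 − (-124.8) = -26.5 m north and 272.1 − (277.3) = -5.2 m east.
Residual distance = √((-26.5)² + (-5.2)²) = 27.0 m.

27 m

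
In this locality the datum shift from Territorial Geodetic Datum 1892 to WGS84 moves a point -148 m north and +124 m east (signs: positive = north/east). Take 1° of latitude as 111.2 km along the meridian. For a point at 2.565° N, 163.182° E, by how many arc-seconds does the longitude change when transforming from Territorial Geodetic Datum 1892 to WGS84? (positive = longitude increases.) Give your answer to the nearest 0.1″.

At latitude 2.565°, cos φ = 0.998998.
1° of longitude at this latitude = 111.2 × cos φ = 111.09 km, so Δλ = 124.0 / 111088.6 = 0.0011162° = 4.018″.

Δλ = 4.0″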